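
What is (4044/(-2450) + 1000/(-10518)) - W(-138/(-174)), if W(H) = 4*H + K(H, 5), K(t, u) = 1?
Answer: -1105655017/186825975 ≈ -5.9181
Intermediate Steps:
W(H) = 1 + 4*H (W(H) = 4*H + 1 = 1 + 4*H)
(4044/(-2450) + 1000/(-10518)) - W(-138/(-174)) = (4044/(-2450) + 1000/(-10518)) - (1 + 4*(-138/(-174))) = (4044*(-1/2450) + 1000*(-1/10518)) - (1 + 4*(-138*(-1/174))) = (-2022/1225 - 500/5259) - (1 + 4*(23/29)) = -11246198/6442275 - (1 + 92/29) = -11246198/6442275 - 1*121/29 = -11246198/6442275 - 121/29 = -1105655017/186825975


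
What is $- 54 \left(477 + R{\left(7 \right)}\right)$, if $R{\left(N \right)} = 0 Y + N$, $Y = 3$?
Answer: $-26136$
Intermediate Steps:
$R{\left(N \right)} = N$ ($R{\left(N \right)} = 0 \cdot 3 + N = 0 + N = N$)
$- 54 \left(477 + R{\left(7 \right)}\right) = - 54 \left(477 + 7\right) = \left(-54\right) 484 = -26136$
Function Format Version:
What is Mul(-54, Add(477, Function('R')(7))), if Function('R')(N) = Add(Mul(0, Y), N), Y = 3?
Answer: -26136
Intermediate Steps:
Function('R')(N) = N (Function('R')(N) = Add(Mul(0, 3), N) = Add(0, N) = N)
Mul(-54, Add(477, Function('R')(7))) = Mul(-54, Add(477, 7)) = Mul(-54, 484) = -26136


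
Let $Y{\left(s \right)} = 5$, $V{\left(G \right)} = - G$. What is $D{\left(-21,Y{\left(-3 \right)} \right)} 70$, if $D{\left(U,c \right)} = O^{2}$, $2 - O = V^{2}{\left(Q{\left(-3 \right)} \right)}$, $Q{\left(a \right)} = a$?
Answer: $3430$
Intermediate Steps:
$O = -7$ ($O = 2 - \left(\left(-1\right) \left(-3\right)\right)^{2} = 2 - 3^{2} = 2 - 9 = -7$)
$D{\left(U,c \right)} = 49$ ($D{\left(U,c \right)} = \left(-7\right)^{2} = 49$)
$D{\left(-21,Y{\left(-3 \right)} \right)} 70 = 49 \cdot 70 = 3430$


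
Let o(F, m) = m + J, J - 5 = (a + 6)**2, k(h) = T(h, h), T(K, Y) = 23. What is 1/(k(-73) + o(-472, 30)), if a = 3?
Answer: 1/139 ≈ 0.0071942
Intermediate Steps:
k(h) = 23
J = 86 (J = 5 + (3 + 6)**2 = 5 + 9**2 = 5 + 81 = 86)
o(F, m) = 86 + m (o(F, m) = m + 86 = 86 + m)
1/(k(-73) + o(-472, 30)) = 1/(23 + (86 + 30)) = 1/(23 + 116) = 1/139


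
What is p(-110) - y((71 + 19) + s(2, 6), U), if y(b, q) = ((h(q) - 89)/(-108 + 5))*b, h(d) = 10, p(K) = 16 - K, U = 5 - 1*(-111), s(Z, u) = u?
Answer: 5394/103 ≈ 52.369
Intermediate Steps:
U = 116 (U = 5 + 111 = 116)
y(b, q) = 79*b/103 (y(b, q) = ((10 - 89)/(-108 + 5))*b = (-79/(-103))*b = (-79*(-1/103))*b = 79*b/103)
p(-110) - y((71 + 19) + s(2, 6), U) = (16 - 1*(-110)) - 79*((71 + 19) + 6)/103 = (16 + 110) - 79*(90 + 6)/103 = 126 - 79*96/103 = 126 - 1*7584/103 = 126 - 7584/103 = 5394/103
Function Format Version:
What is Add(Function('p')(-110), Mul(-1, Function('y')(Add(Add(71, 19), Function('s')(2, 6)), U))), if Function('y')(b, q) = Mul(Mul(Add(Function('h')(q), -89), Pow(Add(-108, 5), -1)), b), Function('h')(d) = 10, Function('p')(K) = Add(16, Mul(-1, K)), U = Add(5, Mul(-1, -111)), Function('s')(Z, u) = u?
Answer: Rational(5394, 103) ≈ 52.369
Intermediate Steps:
U = 116 (U = Add(5, 111) = 116)
Function('y')(b, q) = Mul(Rational(79, 103), b) (Function('y')(b, q) = Mul(Mul(Add(10, -89), Pow(Add(-108, 5), -1)), b) = Mul(Mul(-79, Pow(-103, -1)), b) = Mul(Mul(-79, Rational(-1, 103)), b) = Mul(Rational(79, 103), b))
Add(Function('p')(-110), Mul(-1, Function('y')(Add(Add(71, 19), Function('s')(2, 6)), U))) = Add(Add(16, Mul(-1, -110)), Mul(-1, Mul(Rational(79, 103), Add(Add(71, 19), 6)))) = Add(Add(16, 110), Mul(-1, Mul(Rational(79, 103), Add(90, 6)))) = Add(126, Mul(-1, Mul(Rational(79, 103), 96))) = Add(126, Mul(-1, Rational(7584, 103))) = Add(126, Rational(-7584, 103)) = Rational(5394, 103)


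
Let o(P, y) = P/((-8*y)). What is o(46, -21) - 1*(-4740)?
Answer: 398183/84 ≈ 4740.3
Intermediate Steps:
o(P, y) = -P/(8*y) (o(P, y) = P*(-1/(8*y)) = -P/(8*y))
o(46, -21) - 1*(-4740) = -1/8*46/(-21) - 1*(-4740) = -1/8*46*(-1/21) + 4740 = 23/84 + 4740 = 398183/84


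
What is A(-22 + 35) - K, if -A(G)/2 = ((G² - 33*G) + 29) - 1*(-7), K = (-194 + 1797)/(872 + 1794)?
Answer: 1192765/2666 ≈ 447.40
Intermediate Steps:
K = 1603/2666 ≈ 0.60128
A(G) = -72 - 2*G² + 66*G (A(G) = -2*(((G² - 33*G) + 29) - 1*(-7)) = -2*((29 + G² - 33*G) + 7) = -2*(36 + G² - 33*G) = -72 - 2*G² + 66*G)
A(-22 + 35) - K = (-72 - 2*(-22 + 35)² + 66*(-22 + 35)) - 1*1603/2666 = (-72 - 2*13² + 66*13) - 1603/2666 = (-72 - 2*169 + 858) - 1603/2666 = (-72 - 338 + 858) - 1603/2666 = 448 - 1603/2666 = 1192765/2666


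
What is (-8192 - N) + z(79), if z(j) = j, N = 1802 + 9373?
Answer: -19288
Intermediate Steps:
N = 11175
(-8192 - N) + z(79) = (-8192 - 1*11175) + 79 = (-8192 - 11175) + 79 = -19367 + 79 = -19288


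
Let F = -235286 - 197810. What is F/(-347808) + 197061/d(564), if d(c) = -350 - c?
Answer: -4258971409/19868532 ≈ -214.36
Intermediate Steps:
F = -433096
F/(-347808) + 197061/d(564) = -433096/(-347808) + 197061/(-350 - 1*564) = -433096*(-1/347808) + 197061/(-350 - 564) = 54137/43476 + 197061/(-914) = 54137/43476 + 197061*(-1/914) = 54137/43476 - 197061/914 = -4258971409/19868532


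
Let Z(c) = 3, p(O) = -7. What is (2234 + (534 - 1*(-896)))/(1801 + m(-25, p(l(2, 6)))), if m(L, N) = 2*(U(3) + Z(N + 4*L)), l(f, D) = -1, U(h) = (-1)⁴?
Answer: 3664/1809 ≈ 2.0254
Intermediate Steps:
U(h) = 1
m(L, N) = 8 (m(L, N) = 2*(1 + 3) = 2*4 = 8)
(2234 + (534 - 1*(-896)))/(1801 + m(-25, p(l(2, 6)))) = (2234 + (534 - 1*(-896)))/(1801 + 8) = (2234 + (534 + 896))/1809 = (2234 + 1430)*(1/1809) = 3664*(1/1809) = 3664/1809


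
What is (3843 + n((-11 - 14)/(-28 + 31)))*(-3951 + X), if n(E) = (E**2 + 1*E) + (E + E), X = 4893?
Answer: 10985918/3 ≈ 3.6620e+6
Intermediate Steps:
n(E) = E**2 + 3*E (n(E) = (E**2 + E) + 2*E = (E + E**2) + 2*E = E**2 + 3*E)
(3843 + n((-11 - 14)/(-28 + 31)))*(-3951 + X) = (3843 + ((-11 - 14)/(-28 + 31))*(3 + (-11 - 14)/(-28 + 31)))*(-3951 + 4893) = (3843 + (-25/3)*(3 - 25/3))*942 = (3843 + (-25*1/3)*(3 - 25*1/3))*942 = (3843 - 25*(3 - 25/3)/3)*942 = (3843 - 25/3*(-16/3))*942 = (3843 + 400/9)*942 = (34987/9)*942 = 10985918/3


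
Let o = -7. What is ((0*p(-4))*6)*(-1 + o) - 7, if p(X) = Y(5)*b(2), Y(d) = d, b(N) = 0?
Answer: -7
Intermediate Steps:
p(X) = 0 (p(X) = 5*0 = 0)
((0*p(-4))*6)*(-1 + o) - 7 = ((0*0)*6)*(-1 - 7) - 7 = (0*6)*(-8) - 7 = 0*(-8) - 7 = 0 - 7 = -7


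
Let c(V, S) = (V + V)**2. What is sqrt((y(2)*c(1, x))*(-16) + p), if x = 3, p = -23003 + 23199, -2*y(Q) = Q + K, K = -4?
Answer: 2*sqrt(33) ≈ 11.489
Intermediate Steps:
y(Q) = 2 - Q/2 (y(Q) = -(Q - 4)/2 = -(-4 + Q)/2 = 2 - Q/2)
p = 196
c(V, S) = 4*V**2 (c(V, S) = (2*V)**2 = 4*V**2)
sqrt((y(2)*c(1, x))*(-16) + p) = sqrt(((2 - 1/2*2)*(4*1**2))*(-16) + 196) = sqrt(((2 - 1)*(4*1))*(-16) + 196) = sqrt((1*4)*(-16) + 196) = sqrt(4*(-16) + 196) = sqrt(-64 + 196) = sqrt(132) = 2*sqrt(33)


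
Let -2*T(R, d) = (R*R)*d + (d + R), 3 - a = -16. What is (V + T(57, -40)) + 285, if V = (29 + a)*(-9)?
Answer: 129649/2 ≈ 64825.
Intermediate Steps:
a = 19 (a = 3 - 1*(-16) = 3 + 16 = 19)
T(R, d) = -R/2 - d/2 - d*R²/2 (T(R, d) = -((R*R)*d + (d + R))/2 = -(R²*d + (R + d))/2 = -(d*R² + (R + d))/2 = -(R + d + d*R²)/2 = -R/2 - d/2 - d*R²/2)
V = -432 (V = (29 + 19)*(-9) = 48*(-9) = -432)
(V + T(57, -40)) + 285 = (-432 + (-½*57 - ½*(-40) - ½*(-40)*57²)) + 285 = (-432 + (-57/2 + 20 - ½*(-40)*3249)) + 285 = (-432 + (-57/2 + 20 + 64980)) + 285 = (-432 + 129943/2) + 285 = 129079/2 + 285 = 129649/2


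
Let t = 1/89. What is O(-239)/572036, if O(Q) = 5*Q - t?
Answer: -26589/12727801 ≈ -0.0020890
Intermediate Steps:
t = 1/89 ≈ 0.011236
O(Q) = -1/89 + 5*Q (O(Q) = 5*Q - 1*1/89 = 5*Q - 1/89 = -1/89 + 5*Q)
O(-239)/572036 = (-1/89 + 5*(-239))/572036 = (-1/89 - 1195)*(1/572036) = -106356/89*1/572036 = -26589/12727801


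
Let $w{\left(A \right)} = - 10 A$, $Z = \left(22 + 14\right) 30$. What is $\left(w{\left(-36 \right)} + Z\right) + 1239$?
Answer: $2679$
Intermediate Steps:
$Z = 1080$ ($Z = 36 \cdot 30 = 1080$)
$\left(w{\left(-36 \right)} + Z\right) + 1239 = \left(\left(-10\right) \left(-36\right) + 1080\right) + 1239 = \left(360 + 1080\right) + 1239 = 1440 + 1239 = 2679$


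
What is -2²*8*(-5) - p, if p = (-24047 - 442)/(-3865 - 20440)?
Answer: 3864311/24305 ≈ 158.99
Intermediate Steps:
p = 24489/24305 (p = -24489/(-24305) = -24489*(-1/24305) = 24489/24305 ≈ 1.0076)
-2²*8*(-5) - p = -2²*8*(-5) - 1*24489/24305 = -4*8*(-5) - 24489/24305 = -32*(-5) - 24489/24305 = -1*(-160) - 24489/24305 = 160 - 24489/24305 = 3864311/24305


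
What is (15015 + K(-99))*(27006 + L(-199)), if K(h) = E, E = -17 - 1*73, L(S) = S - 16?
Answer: 399855675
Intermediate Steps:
L(S) = -16 + S
E = -90 (E = -17 - 73 = -90)
K(h) = -90
(15015 + K(-99))*(27006 + L(-199)) = (15015 - 90)*(27006 + (-16 - 199)) = 14925*(27006 - 215) = 14925*26791 = 399855675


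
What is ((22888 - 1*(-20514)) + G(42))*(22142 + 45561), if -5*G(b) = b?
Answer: 14689384504/5 ≈ 2.9379e+9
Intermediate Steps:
G(b) = -b/5
((22888 - 1*(-20514)) + G(42))*(22142 + 45561) = ((22888 - 1*(-20514)) - ⅕*42)*(22142 + 45561) = ((22888 + 20514) - 42/5)*67703 = (43402 - 42/5)*67703 = (216968/5)*67703 = 14689384504/5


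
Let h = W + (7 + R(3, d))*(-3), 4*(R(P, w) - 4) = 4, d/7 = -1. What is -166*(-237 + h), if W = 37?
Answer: 39176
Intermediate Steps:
d = -7 (d = 7*(-1) = -7)
R(P, w) = 5 (R(P, w) = 4 + (¼)*4 = 4 + 1 = 5)
h = 1 (h = 37 + (7 + 5)*(-3) = 37 + 12*(-3) = 37 - 36 = 1)
-166*(-237 + h) = -166*(-237 + 1) = -166*(-236) = 39176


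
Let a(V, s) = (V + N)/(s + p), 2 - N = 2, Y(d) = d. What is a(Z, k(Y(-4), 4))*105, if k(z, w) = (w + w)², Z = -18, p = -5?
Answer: -1890/59 ≈ -32.034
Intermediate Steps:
N = 0 (N = 2 - 1*2 = 2 - 2 = 0)
k(z, w) = 4*w² (k(z, w) = (2*w)² = 4*w²)
a(V, s) = V/(-5 + s) (a(V, s) = (V + 0)/(s - 5) = V/(-5 + s))
a(Z, k(Y(-4), 4))*105 = -18/(-5 + 4*4²)*105 = -18/(-5 + 4*16)*105 = -18/(-5 + 64)*105 = -18/59*105 = -1890/59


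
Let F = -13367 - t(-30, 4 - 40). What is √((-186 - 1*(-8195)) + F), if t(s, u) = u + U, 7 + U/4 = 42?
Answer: I*√5462 ≈ 73.905*I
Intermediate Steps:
U = 140 (U = -28 + 4*42 = -28 + 168 = 140)
t(s, u) = 140 + u (t(s, u) = u + 140 = 140 + u)
F = -13471 (F = -13367 - (140 + (4 - 40)) = -13367 - (140 - 36) = -13367 - 1*104 = -13367 - 104 = -13471)
√((-186 - 1*(-8195)) + F) = √((-186 - 1*(-8195)) - 13471) = √((-186 + 8195) - 13471) = √(8009 - 13471) = √(-5462) = I*√5462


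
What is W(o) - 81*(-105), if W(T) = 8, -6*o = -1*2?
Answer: 8513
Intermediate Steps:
o = ⅓ (o = -(-1)*2/6 = -⅙*(-2) = ⅓ ≈ 0.33333)
W(o) - 81*(-105) = 8 - 81*(-105) = 8 + 8505 = 8513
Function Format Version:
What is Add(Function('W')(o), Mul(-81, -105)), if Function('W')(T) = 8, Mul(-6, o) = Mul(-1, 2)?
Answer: 8513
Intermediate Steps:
o = Rational(1, 3) (o = Mul(Rational(-1, 6), Mul(-1, 2)) = Mul(Rational(-1, 6), -2) = Rational(1, 3) ≈ 0.33333)
Add(Function('W')(o), Mul(-81, -105)) = Add(8, Mul(-81, -105)) = Add(8, 8505) = 8513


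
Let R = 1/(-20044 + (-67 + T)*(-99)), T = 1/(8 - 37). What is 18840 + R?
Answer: 7325368771/388820 ≈ 18840.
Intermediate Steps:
T = -1/29 (T = 1/(-29) = -1/29 ≈ -0.034483)
R = -29/388820 (R = 1/(-20044 + (-67 - 1/29)*(-99)) = 1/(-20044 - 1944/29*(-99)) = 1/(-20044 + 192456/29) = 1/(-388820/29) = -29/388820 ≈ -7.4585e-5)
18840 + R = 18840 - 29/388820 = 7325368771/388820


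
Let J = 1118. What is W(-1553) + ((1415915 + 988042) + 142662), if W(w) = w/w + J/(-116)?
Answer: 147703401/58 ≈ 2.5466e+6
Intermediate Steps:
W(w) = -501/58 (W(w) = w/w + 1118/(-116) = 1 + 1118*(-1/116) = 1 - 559/58 = -501/58)
W(-1553) + ((1415915 + 988042) + 142662) = -501/58 + ((1415915 + 988042) + 142662) = -501/58 + (2403957 + 142662) = -501/58 + 2546619 = 147703401/58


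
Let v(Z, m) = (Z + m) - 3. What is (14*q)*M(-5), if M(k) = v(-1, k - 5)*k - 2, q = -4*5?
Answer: -19040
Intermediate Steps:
v(Z, m) = -3 + Z + m
q = -20
M(k) = -2 + k*(-9 + k) (M(k) = (-3 - 1 + (k - 5))*k - 2 = (-3 - 1 + (-5 + k))*k - 2 = (-9 + k)*k - 2 = k*(-9 + k) - 2 = -2 + k*(-9 + k))
(14*q)*M(-5) = (14*(-20))*(-2 - 5*(-9 - 5)) = -280*(-2 - 5*(-14)) = -280*(-2 + 70) = -280*68 = -19040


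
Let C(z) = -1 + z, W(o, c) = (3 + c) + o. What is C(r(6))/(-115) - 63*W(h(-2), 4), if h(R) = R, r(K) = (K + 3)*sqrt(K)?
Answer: -36224/115 - 9*sqrt(6)/115 ≈ -315.18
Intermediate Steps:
r(K) = sqrt(K)*(3 + K) (r(K) = (3 + K)*sqrt(K) = sqrt(K)*(3 + K))
W(o, c) = 3 + c + o
C(r(6))/(-115) - 63*W(h(-2), 4) = (-1 + sqrt(6)*(3 + 6))/(-115) - 63*(3 + 4 - 2) = (-1 + sqrt(6)*9)*(-1/115) - 63*5 = (-1 + 9*sqrt(6))*(-1/115) - 315 = (1/115 - 9*sqrt(6)/115) - 315 = -36224/115 - 9*sqrt(6)/115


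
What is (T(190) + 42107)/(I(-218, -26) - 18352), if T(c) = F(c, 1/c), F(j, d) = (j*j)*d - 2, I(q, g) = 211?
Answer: -42295/18141 ≈ -2.3315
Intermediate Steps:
F(j, d) = -2 + d*j² (F(j, d) = j²*d - 2 = d*j² - 2 = -2 + d*j²)
T(c) = -2 + c (T(c) = -2 + c²/c = -2 + c)
(T(190) + 42107)/(I(-218, -26) - 18352) = ((-2 + 190) + 42107)/(211 - 18352) = (188 + 42107)/(-18141) = 42295*(-1/18141) = -42295/18141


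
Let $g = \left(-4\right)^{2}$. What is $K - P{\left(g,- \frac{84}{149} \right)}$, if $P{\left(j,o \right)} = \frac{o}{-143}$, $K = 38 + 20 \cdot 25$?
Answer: $\frac{11463082}{21307} \approx 538.0$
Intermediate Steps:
$g = 16$
$K = 538$ ($K = 38 + 500 = 538$)
$P{\left(j,o \right)} = - \frac{o}{143}$ ($P{\left(j,o \right)} = o \left(- \frac{1}{143}\right) = - \frac{o}{143}$)
$K - P{\left(g,- \frac{84}{149} \right)} = 538 - - \frac{\left(-84\right) \frac{1}{149}}{143} = 538 - \left(- \frac{1}{143}\right) \left(- \frac{84}{149}\right) = 538 - \frac{84}{21307} = \frac{11463082}{21307}$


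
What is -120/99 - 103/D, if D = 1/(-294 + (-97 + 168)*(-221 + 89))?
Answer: 32854694/33 ≈ 9.9560e+5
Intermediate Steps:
D = -1/9666 (D = 1/(-294 + 71*(-132)) = 1/(-294 - 9372) = 1/(-9666) = -1/9666 ≈ -0.00010346)
-120/99 - 103/D = -120/99 - 103/(-1/9666) = -120*1/99 - 103*(-9666) = -40/33 + 995598 = 32854694/33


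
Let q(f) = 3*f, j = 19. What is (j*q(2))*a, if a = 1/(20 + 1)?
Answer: 38/7 ≈ 5.4286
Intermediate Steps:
a = 1/21 ≈ 0.047619
(j*q(2))*a = (19*(3*2))*(1/21) = (19*6)*(1/21) = 114*(1/21) = 38/7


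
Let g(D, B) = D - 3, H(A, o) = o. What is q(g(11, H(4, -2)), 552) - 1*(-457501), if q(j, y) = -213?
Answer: 457288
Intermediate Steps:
g(D, B) = -3 + D
q(g(11, H(4, -2)), 552) - 1*(-457501) = -213 - 1*(-457501) = -213 + 457501 = 457288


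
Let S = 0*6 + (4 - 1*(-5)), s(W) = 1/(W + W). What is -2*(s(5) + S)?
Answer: -91/5 ≈ -18.200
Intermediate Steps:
s(W) = 1/(2*W)
S = 9 (S = 0 + (4 + 5) = 0 + 9 = 9)
-2*(s(5) + S) = -2*((1/2)/5 + 9) = -2*((1/2)*(1/5) + 9) = -2*(1/10 + 9) = -2*91/10 = -91/5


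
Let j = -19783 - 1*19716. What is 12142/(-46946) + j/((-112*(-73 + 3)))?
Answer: -974756667/184028320 ≈ -5.2968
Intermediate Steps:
j = -39499 (j = -19783 - 19716 = -39499)
12142/(-46946) + j/((-112*(-73 + 3))) = 12142/(-46946) - 39499*(-1/(112*(-73 + 3))) = 12142*(-1/46946) - 39499/((-112*(-70))) = -6071/23473 - 39499/7840 = -974756667/184028320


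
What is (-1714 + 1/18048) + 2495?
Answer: 14095489/18048 ≈ 781.00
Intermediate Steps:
(-1714 + 1/18048) + 2495 = -30934271/18048 + 2495 = 14095489/18048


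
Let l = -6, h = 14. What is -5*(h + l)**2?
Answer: -320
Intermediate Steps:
-5*(h + l)**2 = -5*(14 - 6)**2 = -5*8**2 = -5*64 = -320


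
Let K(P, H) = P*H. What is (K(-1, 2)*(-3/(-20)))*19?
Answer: -57/10 ≈ -5.7000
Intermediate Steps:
K(P, H) = H*P
(K(-1, 2)*(-3/(-20)))*19 = ((2*(-1))*(-3/(-20)))*19 = -(-6)*(-1)/20*19 = -2*3/20*19 = -3/10*19 = -57/10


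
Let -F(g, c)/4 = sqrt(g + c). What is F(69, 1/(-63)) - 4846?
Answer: -4846 - 4*sqrt(30422)/21 ≈ -4879.2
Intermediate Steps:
F(g, c) = -4*sqrt(c + g) (F(g, c) = -4*sqrt(g + c) = -4*sqrt(c + g))
F(69, 1/(-63)) - 4846 = -4*sqrt(1/(-63) + 69) - 4846 = -4*sqrt(-1/63 + 69) - 4846 = -4*sqrt(30422)/21 - 4846 = -4846 - 4*sqrt(30422)/21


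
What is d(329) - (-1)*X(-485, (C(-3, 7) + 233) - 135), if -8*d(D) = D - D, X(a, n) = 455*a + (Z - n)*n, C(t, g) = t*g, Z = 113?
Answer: -217903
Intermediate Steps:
C(t, g) = g*t
X(a, n) = 455*a + n*(113 - n) (X(a, n) = 455*a + (113 - n)*n = 455*a + n*(113 - n))
d(D) = 0 (d(D) = -(D - D)/8 = -1/8*0 = 0)
d(329) - (-1)*X(-485, (C(-3, 7) + 233) - 135) = 0 - (-1)*(-((7*(-3) + 233) - 135)**2 + 113*((7*(-3) + 233) - 135) + 455*(-485)) = 0 - (-1)*(-((-21 + 233) - 135)**2 + 113*((-21 + 233) - 135) - 220675) = 0 - (-1)*(-(212 - 135)**2 + 113*(212 - 135) - 220675) = 0 - (-1)*(-1*77**2 + 113*77 - 220675) = 0 - (-1)*(-1*5929 + 8701 - 220675) = 0 - (-1)*(-5929 + 8701 - 220675) = 0 - (-1)*(-217903) = 0 - 1*217903 = 0 - 217903 = -217903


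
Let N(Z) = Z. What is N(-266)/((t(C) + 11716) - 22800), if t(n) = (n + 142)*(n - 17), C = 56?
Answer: 133/1681 ≈ 0.079120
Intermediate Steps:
t(n) = (-17 + n)*(142 + n) (t(n) = (142 + n)*(-17 + n) = (-17 + n)*(142 + n))
N(-266)/((t(C) + 11716) - 22800) = -266/(((-2414 + 56**2 + 125*56) + 11716) - 22800) = -266/(((-2414 + 3136 + 7000) + 11716) - 22800) = -266/((7722 + 11716) - 22800) = -266/(19438 - 22800) = -266/(-3362) = -266*(-1/3362) = 133/1681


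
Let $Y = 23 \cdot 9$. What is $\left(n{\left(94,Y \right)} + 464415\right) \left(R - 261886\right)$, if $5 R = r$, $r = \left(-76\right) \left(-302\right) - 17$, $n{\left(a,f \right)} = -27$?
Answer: $-119486568012$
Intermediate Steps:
$Y = 207$
$r = 22935$ ($r = 22952 - 17 = 22935$)
$R = 4587$ ($R = \frac{1}{5} \cdot 22935 = 4587$)
$\left(n{\left(94,Y \right)} + 464415\right) \left(R - 261886\right) = \left(-27 + 464415\right) \left(4587 - 261886\right) = 464388 \left(-257299\right) = -119486568012$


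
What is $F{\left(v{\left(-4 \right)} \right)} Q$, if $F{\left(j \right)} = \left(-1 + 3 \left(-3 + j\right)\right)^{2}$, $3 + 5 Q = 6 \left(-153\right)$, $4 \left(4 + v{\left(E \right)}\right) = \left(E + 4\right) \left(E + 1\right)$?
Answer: $- \frac{445764}{5} \approx -89153.0$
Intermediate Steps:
$v{\left(E \right)} = -4 + \frac{\left(1 + E\right) \left(4 + E\right)}{4}$ ($v{\left(E \right)} = -4 + \frac{\left(E + 4\right) \left(E + 1\right)}{4} = -4 + \frac{\left(4 + E\right) \left(1 + E\right)}{4} = -4 + \frac{\left(1 + E\right) \left(4 + E\right)}{4}$)
$Q = - \frac{921}{5}$ ($Q = - \frac{3}{5} + \frac{6 \left(-153\right)}{5} = - \frac{3}{5} + \frac{1}{5} \left(-918\right) = - \frac{3}{5} - \frac{918}{5} = - \frac{921}{5} \approx -184.2$)
$F{\left(j \right)} = \left(-10 + 3 j\right)^{2}$ ($F{\left(j \right)} = \left(-1 + \left(-9 + 3 j\right)\right)^{2} = \left(-10 + 3 j\right)^{2}$)
$F{\left(v{\left(-4 \right)} \right)} Q = \left(-10 + 3 \left(-3 + \frac{\left(-4\right)^{2}}{4} + \frac{5}{4} \left(-4\right)\right)\right)^{2} \left(- \frac{921}{5}\right) = \left(-10 + 3 \left(-3 + \frac{1}{4} \cdot 16 - 5\right)\right)^{2} \left(- \frac{921}{5}\right) = \left(-10 + 3 \left(-3 + 4 - 5\right)\right)^{2} \left(- \frac{921}{5}\right) = \left(-10 + 3 \left(-4\right)\right)^{2} \left(- \frac{921}{5}\right) = \left(-10 - 12\right)^{2} \left(- \frac{921}{5}\right) = \left(-22\right)^{2} \left(- \frac{921}{5}\right) = 484 \left(- \frac{921}{5}\right) = - \frac{445764}{5}$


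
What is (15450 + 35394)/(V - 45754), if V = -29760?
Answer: -25422/37757 ≈ -0.67331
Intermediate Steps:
(15450 + 35394)/(V - 45754) = (15450 + 35394)/(-29760 - 45754) = 50844/(-75514) = 50844*(-1/75514) = -25422/37757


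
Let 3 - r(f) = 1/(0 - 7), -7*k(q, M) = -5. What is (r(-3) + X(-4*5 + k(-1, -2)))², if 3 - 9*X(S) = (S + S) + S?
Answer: 43264/441 ≈ 98.104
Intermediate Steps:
k(q, M) = 5/7 (k(q, M) = -⅐*(-5) = 5/7)
r(f) = 22/7 (r(f) = 3 - 1/(0 - 7) = 3 - 1/(-7) = 3 - 1*(-⅐) = 3 + ⅐ = 22/7)
X(S) = ⅓ - S/3 (X(S) = ⅓ - ((S + S) + S)/9 = ⅓ - (2*S + S)/9 = ⅓ - S/3)
(r(-3) + X(-4*5 + k(-1, -2)))² = (22/7 + (⅓ - (-4*5 + 5/7)/3))² = (22/7 + (⅓ - (-20 + 5/7)/3))² = (22/7 + (⅓ - ⅓*(-135/7)))² = (22/7 + (⅓ + 45/7))² = (22/7 + 142/21)² = (208/21)² = 43264/441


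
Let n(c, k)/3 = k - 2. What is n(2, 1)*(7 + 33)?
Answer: -120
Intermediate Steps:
n(c, k) = -6 + 3*k (n(c, k) = 3*(k - 2) = 3*(-2 + k) = -6 + 3*k)
n(2, 1)*(7 + 33) = (-6 + 3*1)*(7 + 33) = (-6 + 3)*40 = -3*40 = -120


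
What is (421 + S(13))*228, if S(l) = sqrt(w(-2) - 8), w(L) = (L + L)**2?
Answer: 95988 + 456*sqrt(2) ≈ 96633.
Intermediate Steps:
w(L) = 4*L**2 (w(L) = (2*L)**2 = 4*L**2)
S(l) = 2*sqrt(2) (S(l) = sqrt(4*(-2)**2 - 8) = sqrt(4*4 - 8) = sqrt(16 - 8) = sqrt(8) = 2*sqrt(2))
(421 + S(13))*228 = (421 + 2*sqrt(2))*228 = 95988 + 456*sqrt(2)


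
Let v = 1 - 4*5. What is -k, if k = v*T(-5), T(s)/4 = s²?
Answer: 1900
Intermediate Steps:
v = -19 (v = 1 - 20 = -19)
T(s) = 4*s²
k = -1900 (k = -76*(-5)² = -76*25 = -19*100 = -1900)
-k = -1*(-1900) = 1900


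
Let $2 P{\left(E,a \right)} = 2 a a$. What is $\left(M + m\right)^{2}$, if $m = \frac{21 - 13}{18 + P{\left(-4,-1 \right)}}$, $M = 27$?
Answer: $\frac{271441}{361} \approx 751.91$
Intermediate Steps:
$P{\left(E,a \right)} = a^{2}$ ($P{\left(E,a \right)} = \frac{2 a a}{2} = \frac{2 a^{2}}{2} = a^{2}$)
$m = \frac{8}{19}$ ($m = \frac{21 - 13}{18 + \left(-1\right)^{2}} = \frac{8}{18 + 1} = \frac{8}{19} \approx 0.42105$)
$\left(M + m\right)^{2} = \left(27 + \frac{8}{19}\right)^{2} = \left(\frac{521}{19}\right)^{2} = \frac{271441}{361}$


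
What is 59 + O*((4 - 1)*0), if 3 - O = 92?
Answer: 59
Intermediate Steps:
O = -89 (O = 3 - 1*92 = 3 - 92 = -89)
59 + O*((4 - 1)*0) = 59 - 89*(4 - 1)*0 = 59 - 267*0 = 59 - 89*0 = 59 + 0 = 59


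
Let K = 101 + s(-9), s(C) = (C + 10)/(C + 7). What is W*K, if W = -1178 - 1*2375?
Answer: -714153/2 ≈ -3.5708e+5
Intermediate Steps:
s(C) = (10 + C)/(7 + C)
W = -3553 (W = -1178 - 2375 = -3553)
K = 201/2 (K = 101 + (10 - 9)/(7 - 9) = 101 + 1/(-2) = 101 - ½*1 = 101 - ½ = 201/2 ≈ 100.50)
W*K = -3553*201/2 = -714153/2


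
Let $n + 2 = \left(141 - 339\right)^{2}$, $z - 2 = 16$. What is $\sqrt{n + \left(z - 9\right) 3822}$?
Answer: $40 \sqrt{46} \approx 271.29$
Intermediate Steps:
$z = 18$ ($z = 2 + 16 = 18$)
$n = 39202$ ($n = -2 + \left(141 - 339\right)^{2} = -2 + \left(-198\right)^{2} = -2 + 39204 = 39202$)
$\sqrt{n + \left(z - 9\right) 3822} = \sqrt{39202 + \left(18 - 9\right) 3822} = \sqrt{39202 + 9 \cdot 3822} = \sqrt{39202 + 34398} = \sqrt{73600} = 40 \sqrt{46}$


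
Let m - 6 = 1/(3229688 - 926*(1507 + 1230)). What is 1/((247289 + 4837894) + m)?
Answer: 695226/3535355607715 ≈ 1.9665e-7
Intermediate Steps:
m = 4171357/695226 (m = 6 + 1/(3229688 - 926*(1507 + 1230)) = 6 + 1/(3229688 - 926*2737) = 6 + 1/(3229688 - 2534462) = 6 + 1/695226 = 4171357/695226 ≈ 6.0000)
1/((247289 + 4837894) + m) = 1/((247289 + 4837894) + 4171357/695226) = 1/(5085183 + 4171357/695226) = 1/(3535355607715/695226) = 695226/3535355607715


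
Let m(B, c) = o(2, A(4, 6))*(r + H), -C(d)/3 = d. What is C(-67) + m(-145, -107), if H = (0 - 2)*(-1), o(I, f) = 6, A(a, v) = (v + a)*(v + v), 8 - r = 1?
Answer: 255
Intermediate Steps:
r = 7 (r = 8 - 1*1 = 8 - 1 = 7)
A(a, v) = 2*v*(a + v) (A(a, v) = (a + v)*(2*v) = 2*v*(a + v))
C(d) = -3*d
H = 2 (H = -2*(-1) = 2)
m(B, c) = 54 (m(B, c) = 6*(7 + 2) = 6*9 = 54)
C(-67) + m(-145, -107) = -3*(-67) + 54 = 201 + 54 = 255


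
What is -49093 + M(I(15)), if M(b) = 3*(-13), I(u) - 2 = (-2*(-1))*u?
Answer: -49132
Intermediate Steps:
I(u) = 2 + 2*u (I(u) = 2 + (-2*(-1))*u = 2 + 2*u)
M(b) = -39
-49093 + M(I(15)) = -49093 - 39 = -49132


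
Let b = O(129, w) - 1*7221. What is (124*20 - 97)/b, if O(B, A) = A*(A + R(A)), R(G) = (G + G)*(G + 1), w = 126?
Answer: 2383/4041159 ≈ 0.00058968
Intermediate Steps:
R(G) = 2*G*(1 + G) (R(G) = (2*G)*(1 + G) = 2*G*(1 + G))
O(B, A) = A*(A + 2*A*(1 + A))
b = 4041159 (b = 126²*(3 + 2*126) - 1*7221 = 15876*(3 + 252) - 7221 = 15876*255 - 7221 = 4048380 - 7221 = 4041159)
(124*20 - 97)/b = (124*20 - 97)/4041159 = (2480 - 97)*(1/4041159) = 2383*(1/4041159) = 2383/4041159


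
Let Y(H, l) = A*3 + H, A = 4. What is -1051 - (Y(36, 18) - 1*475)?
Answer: -624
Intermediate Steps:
Y(H, l) = 12 + H (Y(H, l) = 4*3 + H = 12 + H)
-1051 - (Y(36, 18) - 1*475) = -1051 - ((12 + 36) - 1*475) = -1051 - (48 - 475) = -1051 - 1*(-427) = -1051 + 427 = -624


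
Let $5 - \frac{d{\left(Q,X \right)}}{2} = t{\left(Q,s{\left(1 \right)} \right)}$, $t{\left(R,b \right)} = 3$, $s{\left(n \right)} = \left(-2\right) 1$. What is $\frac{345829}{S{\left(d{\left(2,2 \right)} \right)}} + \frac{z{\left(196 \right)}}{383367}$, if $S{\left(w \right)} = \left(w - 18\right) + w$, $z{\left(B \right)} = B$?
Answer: $- \frac{132579424283}{3833670} \approx -34583.0$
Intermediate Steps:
$s{\left(n \right)} = -2$
$d{\left(Q,X \right)} = 4$ ($d{\left(Q,X \right)} = 10 - 6 = 4$)
$S{\left(w \right)} = -18 + 2 w$ ($S{\left(w \right)} = \left(-18 + w\right) + w = -18 + 2 w$)
$\frac{345829}{S{\left(d{\left(2,2 \right)} \right)}} + \frac{z{\left(196 \right)}}{383367} = \frac{345829}{-18 + 2 \cdot 4} + \frac{196}{383367} = \frac{345829}{-18 + 8} + 196 \cdot \frac{1}{383367} = \frac{345829}{-10} + \frac{196}{383367} = 345829 \left(- \frac{1}{10}\right) + \frac{196}{383367} = - \frac{345829}{10} + \frac{196}{383367} = - \frac{132579424283}{3833670}$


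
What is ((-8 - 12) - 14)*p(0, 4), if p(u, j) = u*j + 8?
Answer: -272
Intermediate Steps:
p(u, j) = 8 + j*u (p(u, j) = j*u + 8 = 8 + j*u)
((-8 - 12) - 14)*p(0, 4) = ((-8 - 12) - 14)*(8 + 4*0) = (-20 - 14)*(8 + 0) = -34*8 = -272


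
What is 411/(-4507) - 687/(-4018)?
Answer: 1444911/18109126 ≈ 0.079789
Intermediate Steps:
411/(-4507) - 687/(-4018) = 411*(-1/4507) - 687*(-1/4018) = -411/4507 + 687/4018 = 1444911/18109126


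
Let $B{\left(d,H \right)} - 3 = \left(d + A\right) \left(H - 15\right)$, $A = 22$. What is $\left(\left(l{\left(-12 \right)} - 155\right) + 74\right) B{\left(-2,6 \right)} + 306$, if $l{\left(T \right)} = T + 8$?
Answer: $15351$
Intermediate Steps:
$l{\left(T \right)} = 8 + T$
$B{\left(d,H \right)} = 3 + \left(-15 + H\right) \left(22 + d\right)$ ($B{\left(d,H \right)} = 3 + \left(d + 22\right) \left(H - 15\right) = 3 + \left(22 + d\right) \left(-15 + H\right) = 3 + \left(-15 + H\right) \left(22 + d\right)$)
$\left(\left(l{\left(-12 \right)} - 155\right) + 74\right) B{\left(-2,6 \right)} + 306 = \left(\left(\left(8 - 12\right) - 155\right) + 74\right) \left(-327 - -30 + 22 \cdot 6 + 6 \left(-2\right)\right) + 306 = \left(\left(-4 - 155\right) + 74\right) \left(-327 + 30 + 132 - 12\right) + 306 = \left(-159 + 74\right) \left(-177\right) + 306 = \left(-85\right) \left(-177\right) + 306 = 15045 + 306 = 15351$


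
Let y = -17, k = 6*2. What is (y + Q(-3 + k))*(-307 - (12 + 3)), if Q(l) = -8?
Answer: 8050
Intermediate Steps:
k = 12
(y + Q(-3 + k))*(-307 - (12 + 3)) = (-17 - 8)*(-307 - (12 + 3)) = -25*(-307 - 1*15) = -25*(-307 - 15) = -25*(-322) = 8050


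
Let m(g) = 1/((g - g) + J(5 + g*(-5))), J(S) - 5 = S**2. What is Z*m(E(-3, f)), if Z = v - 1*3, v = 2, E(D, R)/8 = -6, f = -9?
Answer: -1/60030 ≈ -1.6658e-5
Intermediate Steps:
E(D, R) = -48 (E(D, R) = 8*(-6) = -48)
J(S) = 5 + S**2
m(g) = 1/(5 + (5 - 5*g)**2) (m(g) = 1/((g - g) + (5 + (5 + g*(-5))**2)) = 1/(0 + (5 + (5 - 5*g)**2)) = 1/(5 + (5 - 5*g)**2))
Z = -1 (Z = 2 - 1*3 = 2 - 3 = -1)
Z*m(E(-3, f)) = -1/(5*(1 + 5*(-1 - 48)**2)) = -1/(5*(1 + 5*(-49)**2)) = -1/(5*(1 + 5*2401)) = -1/(5*(1 + 12005)) = -1/(5*12006) = -1*1/60030 = -1/60030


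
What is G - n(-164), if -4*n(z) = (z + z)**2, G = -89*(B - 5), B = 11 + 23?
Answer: 24315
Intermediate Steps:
B = 34
G = -2581 (G = -89*(34 - 5) = -89*29 = -2581)
n(z) = -z**2 (n(z) = -(z + z)**2/4 = -4*z**2/4 = -z**2)
G - n(-164) = -2581 - (-1)*(-164)**2 = -2581 - (-1)*26896 = -2581 - 1*(-26896) = -2581 + 26896 = 24315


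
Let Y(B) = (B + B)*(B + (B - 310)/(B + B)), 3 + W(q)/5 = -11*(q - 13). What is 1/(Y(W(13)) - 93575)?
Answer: -1/93450 ≈ -1.0701e-5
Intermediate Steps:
W(q) = 700 - 55*q (W(q) = -15 + 5*(-11*(q - 13)) = -15 + 5*(-11*(-13 + q)) = -15 + 5*(143 - 11*q) = -15 + (715 - 55*q) = 700 - 55*q)
Y(B) = 2*B*(B + (-310 + B)/(2*B)) (Y(B) = (2*B)*(B + (-310 + B)/((2*B))) = (2*B)*(B + (-310 + B)*(1/(2*B))) = (2*B)*(B + (-310 + B)/(2*B)) = 2*B*(B + (-310 + B)/(2*B)))
1/(Y(W(13)) - 93575) = 1/((-310 + (700 - 55*13) + 2*(700 - 55*13)**2) - 93575) = 1/((-310 + (700 - 715) + 2*(700 - 715)**2) - 93575) = 1/((-310 - 15 + 2*(-15)**2) - 93575) = 1/((-310 - 15 + 2*225) - 93575) = 1/((-310 - 15 + 450) - 93575) = 1/(125 - 93575) = 1/(-93450) = -1/93450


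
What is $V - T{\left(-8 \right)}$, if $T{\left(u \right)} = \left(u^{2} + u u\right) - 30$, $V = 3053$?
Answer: $2955$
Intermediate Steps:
$T{\left(u \right)} = -30 + 2 u^{2}$ ($T{\left(u \right)} = \left(u^{2} + u^{2}\right) - 30 = 2 u^{2} - 30 = -30 + 2 u^{2}$)
$V - T{\left(-8 \right)} = 3053 - \left(-30 + 2 \left(-8\right)^{2}\right) = 3053 - \left(-30 + 2 \cdot 64\right) = 3053 - \left(-30 + 128\right) = 3053 - 98 = 2955$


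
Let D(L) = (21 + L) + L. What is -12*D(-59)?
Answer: 1164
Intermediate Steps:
D(L) = 21 + 2*L
-12*D(-59) = -12*(21 + 2*(-59)) = -12*(21 - 118) = -12*(-97) = 1164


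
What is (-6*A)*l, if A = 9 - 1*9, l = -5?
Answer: 0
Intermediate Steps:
A = 0 (A = 9 - 9 = 0)
(-6*A)*l = -6*0*(-5) = 0*(-5) = 0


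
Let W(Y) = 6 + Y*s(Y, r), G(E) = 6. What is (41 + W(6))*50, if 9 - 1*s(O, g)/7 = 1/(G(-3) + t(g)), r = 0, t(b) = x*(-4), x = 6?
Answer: 64100/3 ≈ 21367.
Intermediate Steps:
t(b) = -24 (t(b) = 6*(-4) = -24)
s(O, g) = 1141/18 (s(O, g) = 63 - 7/(6 - 24) = 63 - 7/(-18) = 63 - 7*(-1/18) = 63 + 7/18 = 1141/18)
W(Y) = 6 + 1141*Y/18 (W(Y) = 6 + Y*(1141/18) = 6 + 1141*Y/18)
(41 + W(6))*50 = (41 + (6 + (1141/18)*6))*50 = (41 + (6 + 1141/3))*50 = (41 + 1159/3)*50 = (1282/3)*50 = 64100/3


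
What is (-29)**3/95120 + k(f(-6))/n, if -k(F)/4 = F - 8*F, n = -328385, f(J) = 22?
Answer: -55638453/215420560 ≈ -0.25828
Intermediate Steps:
k(F) = 28*F (k(F) = -4*(F - 8*F) = -(-28)*F = 28*F)
(-29)**3/95120 + k(f(-6))/n = (-29)**3/95120 + (28*22)/(-328385) = -24389*1/95120 + 616*(-1/328385) = -841/3280 - 616/328385 = -55638453/215420560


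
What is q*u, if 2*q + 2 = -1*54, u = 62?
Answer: -1736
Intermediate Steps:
q = -28 (q = -1 + (-1*54)/2 = -1 + (1/2)*(-54) = -1 - 27 = -28)
q*u = -28*62 = -1736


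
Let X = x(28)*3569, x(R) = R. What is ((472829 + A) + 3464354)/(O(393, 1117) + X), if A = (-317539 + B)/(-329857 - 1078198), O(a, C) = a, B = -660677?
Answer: 5543771187281/141263117875 ≈ 39.244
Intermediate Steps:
A = 978216/1408055 (A = (-317539 - 660677)/(-329857 - 1078198) = -978216/(-1408055) = -978216*(-1/1408055) = 978216/1408055 ≈ 0.69473)
X = 99932 (X = 28*3569 = 99932)
((472829 + A) + 3464354)/(O(393, 1117) + X) = ((472829 + 978216/1408055) + 3464354)/(393 + 99932) = (665770215811/1408055 + 3464354)/100325 = (5543771187281/1408055)*(1/100325) = 5543771187281/141263117875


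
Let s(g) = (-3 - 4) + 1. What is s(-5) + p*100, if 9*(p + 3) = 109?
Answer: 8146/9 ≈ 905.11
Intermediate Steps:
p = 82/9 (p = -3 + (⅑)*109 = -3 + 109/9 = 82/9 ≈ 9.1111)
s(g) = -6 (s(g) = -7 + 1 = -6)
s(-5) + p*100 = -6 + (82/9)*100 = -6 + 8200/9 = 8146/9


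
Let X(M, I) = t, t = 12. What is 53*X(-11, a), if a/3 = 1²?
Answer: 636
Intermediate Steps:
a = 3 (a = 3*1² = 3*1 = 3)
X(M, I) = 12
53*X(-11, a) = 53*12 = 636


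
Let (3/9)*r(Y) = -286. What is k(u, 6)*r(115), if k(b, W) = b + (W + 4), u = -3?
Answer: -6006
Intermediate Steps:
r(Y) = -858 (r(Y) = 3*(-286) = -858)
k(b, W) = 4 + W + b (k(b, W) = b + (4 + W) = 4 + W + b)
k(u, 6)*r(115) = (4 + 6 - 3)*(-858) = 7*(-858) = -6006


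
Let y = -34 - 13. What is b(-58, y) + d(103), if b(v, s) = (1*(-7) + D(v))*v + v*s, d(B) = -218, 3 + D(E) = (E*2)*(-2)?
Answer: -10368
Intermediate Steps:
D(E) = -3 - 4*E (D(E) = -3 + (E*2)*(-2) = -3 + (2*E)*(-2) = -3 - 4*E)
y = -47
b(v, s) = s*v + v*(-10 - 4*v) (b(v, s) = (1*(-7) + (-3 - 4*v))*v + v*s = (-7 + (-3 - 4*v))*v + s*v = (-10 - 4*v)*v + s*v = v*(-10 - 4*v) + s*v = s*v + v*(-10 - 4*v))
b(-58, y) + d(103) = -58*(-10 - 47 - 4*(-58)) - 218 = -58*(-10 - 47 + 232) - 218 = -58*175 - 218 = -10150 - 218 = -10368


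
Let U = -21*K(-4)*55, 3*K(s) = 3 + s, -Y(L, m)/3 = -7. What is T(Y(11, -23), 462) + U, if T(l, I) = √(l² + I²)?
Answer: 385 + 21*√485 ≈ 847.48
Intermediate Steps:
Y(L, m) = 21 (Y(L, m) = -3*(-7) = 21)
T(l, I) = √(I² + l²)
K(s) = 1 + s/3 (K(s) = (3 + s)/3 = 1 + s/3)
U = 385 (U = -21*(1 + (⅓)*(-4))*55 = -21*(1 - 4/3)*55 = -21*(-⅓)*55 = 7*55 = 385)
T(Y(11, -23), 462) + U = √(462² + 21²) + 385 = √(213444 + 441) + 385 = √213885 + 385 = 21*√485 + 385 = 385 + 21*√485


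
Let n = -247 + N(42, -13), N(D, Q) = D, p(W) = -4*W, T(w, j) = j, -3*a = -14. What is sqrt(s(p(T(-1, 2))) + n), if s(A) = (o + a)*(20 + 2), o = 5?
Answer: sqrt(69)/3 ≈ 2.7689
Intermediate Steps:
a = 14/3 (a = -1/3*(-14) = 14/3 ≈ 4.6667)
s(A) = 638/3 (s(A) = (5 + 14/3)*(20 + 2) = (29/3)*22 = 638/3)
n = -205 (n = -247 + 42 = -205)
sqrt(s(p(T(-1, 2))) + n) = sqrt(638/3 - 205) = sqrt(23/3) = sqrt(69)/3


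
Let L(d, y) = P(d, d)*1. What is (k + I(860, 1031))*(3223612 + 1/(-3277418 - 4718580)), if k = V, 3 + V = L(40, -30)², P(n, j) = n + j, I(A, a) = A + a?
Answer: 106815723714187600/3997999 ≈ 2.6717e+10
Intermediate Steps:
P(n, j) = j + n
L(d, y) = 2*d (L(d, y) = (d + d)*1 = (2*d)*1 = 2*d)
V = 6397 (V = -3 + (2*40)² = -3 + 80² = -3 + 6400 = 6397)
k = 6397
(k + I(860, 1031))*(3223612 + 1/(-3277418 - 4718580)) = (6397 + (860 + 1031))*(3223612 + 1/(-3277418 - 4718580)) = (6397 + 1891)*(3223612 + 1/(-7995998)) = 8288*(3223612 - 1/7995998) = 8288*(25775995104775/7995998) = 106815723714187600/3997999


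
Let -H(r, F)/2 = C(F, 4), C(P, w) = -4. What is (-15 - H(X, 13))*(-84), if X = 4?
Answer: 1932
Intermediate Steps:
H(r, F) = 8 (H(r, F) = -2*(-4) = 8)
(-15 - H(X, 13))*(-84) = (-15 - 1*8)*(-84) = (-15 - 8)*(-84) = -23*(-84) = 1932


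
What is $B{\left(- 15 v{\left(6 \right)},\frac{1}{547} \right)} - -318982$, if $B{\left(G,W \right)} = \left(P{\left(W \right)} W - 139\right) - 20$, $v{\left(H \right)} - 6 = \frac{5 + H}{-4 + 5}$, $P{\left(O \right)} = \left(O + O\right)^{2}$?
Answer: $\frac{52180906920833}{163667323} \approx 3.1882 \cdot 10^{5}$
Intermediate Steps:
$P{\left(O \right)} = 4 O^{2}$ ($P{\left(O \right)} = \left(2 O\right)^{2} = 4 O^{2}$)
$v{\left(H \right)} = 11 + H$ ($v{\left(H \right)} = 6 + \frac{5 + H}{-4 + 5} = 6 + \frac{5 + H}{1} = 6 + \left(5 + H\right) 1 = 6 + \left(5 + H\right) = 11 + H$)
$B{\left(G,W \right)} = -159 + 4 W^{3}$ ($B{\left(G,W \right)} = \left(4 W^{2} W - 139\right) - 20 = \left(4 W^{3} - 139\right) - 20 = \left(-139 + 4 W^{3}\right) - 20 = -159 + 4 W^{3}$)
$B{\left(- 15 v{\left(6 \right)},\frac{1}{547} \right)} - -318982 = \left(-159 + 4 \left(\frac{1}{547}\right)^{3}\right) - -318982 = \left(-159 + \frac{4}{163667323}\right) + 318982 = - \frac{26023104353}{163667323} + 318982 = \frac{52180906920833}{163667323}$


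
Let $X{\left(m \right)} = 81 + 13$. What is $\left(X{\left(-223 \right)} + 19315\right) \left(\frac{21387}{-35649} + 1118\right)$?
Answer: $\frac{257713963585}{11883} \approx 2.1688 \cdot 10^{7}$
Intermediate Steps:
$X{\left(m \right)} = 94$
$\left(X{\left(-223 \right)} + 19315\right) \left(\frac{21387}{-35649} + 1118\right) = \left(94 + 19315\right) \left(\frac{21387}{-35649} + 1118\right) = 19409 \left(21387 \left(- \frac{1}{35649}\right) + 1118\right) = 19409 \left(- \frac{7129}{11883} + 1118\right) = 19409 \cdot \frac{13278065}{11883} = \frac{257713963585}{11883}$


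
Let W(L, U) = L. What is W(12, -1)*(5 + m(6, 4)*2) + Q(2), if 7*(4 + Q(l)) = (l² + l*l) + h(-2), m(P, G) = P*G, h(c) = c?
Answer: 4430/7 ≈ 632.86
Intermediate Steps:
m(P, G) = G*P
Q(l) = -30/7 + 2*l²/7 (Q(l) = -4 + ((l² + l*l) - 2)/7 = -4 + ((l² + l²) - 2)/7 = -4 + (2*l² - 2)/7 = -4 + (-2 + 2*l²)/7 = -4 + (-2/7 + 2*l²/7) = -30/7 + 2*l²/7)
W(12, -1)*(5 + m(6, 4)*2) + Q(2) = 12*(5 + (4*6)*2) + (-30/7 + (2/7)*2²) = 12*(5 + 24*2) + (-30/7 + (2/7)*4) = 12*(5 + 48) + (-30/7 + 8/7) = 12*53 - 22/7 = 636 - 22/7 = 4430/7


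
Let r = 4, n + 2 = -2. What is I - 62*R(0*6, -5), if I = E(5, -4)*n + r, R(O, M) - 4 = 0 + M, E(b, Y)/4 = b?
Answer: -14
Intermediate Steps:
n = -4 (n = -2 - 2 = -4)
E(b, Y) = 4*b
R(O, M) = 4 + M (R(O, M) = 4 + (0 + M) = 4 + M)
I = -76 (I = (4*5)*(-4) + 4 = 20*(-4) + 4 = -80 + 4 = -76)
I - 62*R(0*6, -5) = -76 - 62*(4 - 5) = -76 - 62*(-1) = -76 + 62 = -14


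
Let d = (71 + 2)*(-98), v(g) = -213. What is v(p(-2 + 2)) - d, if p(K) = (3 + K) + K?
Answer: 6941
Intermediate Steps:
p(K) = 3 + 2*K
d = -7154 (d = 73*(-98) = -7154)
v(p(-2 + 2)) - d = -213 - 1*(-7154) = -213 + 7154 = 6941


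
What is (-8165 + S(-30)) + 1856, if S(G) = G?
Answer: -6339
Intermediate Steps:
(-8165 + S(-30)) + 1856 = (-8165 - 30) + 1856 = -8195 + 1856 = -6339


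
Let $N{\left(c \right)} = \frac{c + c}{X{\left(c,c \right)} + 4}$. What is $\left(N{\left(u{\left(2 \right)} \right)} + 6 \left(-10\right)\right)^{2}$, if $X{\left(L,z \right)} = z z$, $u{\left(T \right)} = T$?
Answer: $\frac{14161}{4} \approx 3540.3$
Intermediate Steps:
$X{\left(L,z \right)} = z^{2}$
$N{\left(c \right)} = \frac{2 c}{4 + c^{2}}$ ($N{\left(c \right)} = \frac{c + c}{c^{2} + 4} = \frac{2 c}{4 + c^{2}}$)
$\left(N{\left(u{\left(2 \right)} \right)} + 6 \left(-10\right)\right)^{2} = \left(2 \cdot 2 \frac{1}{4 + 2^{2}} + 6 \left(-10\right)\right)^{2} = \left(2 \cdot 2 \frac{1}{4 + 4} - 60\right)^{2} = \left(2 \cdot 2 \cdot \frac{1}{8} - 60\right)^{2} = \left(\frac{1}{2} - 60\right)^{2} = \left(- \frac{119}{2}\right)^{2} = \frac{14161}{4}$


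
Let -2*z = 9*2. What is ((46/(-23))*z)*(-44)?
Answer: -792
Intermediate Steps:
z = -9 (z = -9*2/2 = -½*18 = -9)
((46/(-23))*z)*(-44) = ((46/(-23))*(-9))*(-44) = ((46*(-1/23))*(-9))*(-44) = -2*(-9)*(-44) = 18*(-44) = -792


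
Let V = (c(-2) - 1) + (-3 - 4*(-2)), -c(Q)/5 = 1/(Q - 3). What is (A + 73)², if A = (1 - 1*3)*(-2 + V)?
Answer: 4489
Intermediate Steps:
c(Q) = -5/(-3 + Q) (c(Q) = -5/(Q - 3) = -5/(-3 + Q))
V = 5 (V = (-5/(-3 - 2) - 1) + (-3 - 4*(-2)) = (-5/(-5) - 1) + (-3 + 8) = (-5*(-⅕) - 1) + 5 = (1 - 1) + 5 = 0 + 5 = 5)
A = -6 (A = (1 - 1*3)*(-2 + 5) = (1 - 3)*3 = -2*3 = -6)
(A + 73)² = (-6 + 73)² = 67² = 4489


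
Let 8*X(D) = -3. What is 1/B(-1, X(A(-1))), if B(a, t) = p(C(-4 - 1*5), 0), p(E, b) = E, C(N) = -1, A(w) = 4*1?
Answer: -1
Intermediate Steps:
A(w) = 4
X(D) = -3/8 (X(D) = (⅛)*(-3) = -3/8)
B(a, t) = -1
1/B(-1, X(A(-1))) = 1/(-1) = -1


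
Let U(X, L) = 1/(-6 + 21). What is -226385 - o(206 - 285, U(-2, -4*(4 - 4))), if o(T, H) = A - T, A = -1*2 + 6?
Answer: -226468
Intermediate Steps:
A = 4 (A = -2 + 6 = 4)
U(X, L) = 1/15
o(T, H) = 4 - T
-226385 - o(206 - 285, U(-2, -4*(4 - 4))) = -226385 - (4 - (206 - 285)) = -226385 - (4 - 1*(-79)) = -226385 - (4 + 79) = -226385 - 1*83 = -226385 - 83 = -226468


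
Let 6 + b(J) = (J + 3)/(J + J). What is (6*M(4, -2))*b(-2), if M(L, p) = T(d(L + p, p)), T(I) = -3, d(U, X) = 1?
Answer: 225/2 ≈ 112.50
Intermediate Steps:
M(L, p) = -3
b(J) = -6 + (3 + J)/(2*J) (b(J) = -6 + (J + 3)/(J + J) = -6 + (3 + J)/((2*J)) = -6 + (3 + J)*(1/(2*J)) = -6 + (3 + J)/(2*J))
(6*M(4, -2))*b(-2) = (6*(-3))*((1/2)*(3 - 11*(-2))/(-2)) = -9*(-1)*(3 + 22)/2 = -9*(-1)*25/2 = -18*(-25/4) = 225/2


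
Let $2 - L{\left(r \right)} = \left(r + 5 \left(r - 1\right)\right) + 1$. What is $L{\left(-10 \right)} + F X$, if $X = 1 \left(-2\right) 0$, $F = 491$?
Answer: $66$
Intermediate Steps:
$L{\left(r \right)} = 6 - 6 r$ ($L{\left(r \right)} = 2 - \left(\left(r + 5 \left(r - 1\right)\right) + 1\right) = 2 - \left(\left(r + 5 \left(-1 + r\right)\right) + 1\right) = 2 - \left(\left(r + \left(-5 + 5 r\right)\right) + 1\right) = 2 - \left(\left(-5 + 6 r\right) + 1\right) = 2 - \left(-4 + 6 r\right) = 6 - 6 r$)
$X = 0$ ($X = \left(-2\right) 0 = 0$)
$L{\left(-10 \right)} + F X = \left(6 - -60\right) + 491 \cdot 0 = \left(6 + 60\right) + 0 = 66 + 0 = 66$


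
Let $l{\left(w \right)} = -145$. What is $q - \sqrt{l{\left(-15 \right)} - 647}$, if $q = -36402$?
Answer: $-36402 - 6 i \sqrt{22} \approx -36402.0 - 28.142 i$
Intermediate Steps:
$q - \sqrt{l{\left(-15 \right)} - 647} = -36402 - \sqrt{-145 - 647} = -36402 - \sqrt{-792} = -36402 - 6 i \sqrt{22}$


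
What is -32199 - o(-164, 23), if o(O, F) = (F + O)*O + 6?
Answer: -55329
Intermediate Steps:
o(O, F) = 6 + O*(F + O) (o(O, F) = O*(F + O) + 6 = 6 + O*(F + O))
-32199 - o(-164, 23) = -32199 - (6 + (-164)² + 23*(-164)) = -32199 - (6 + 26896 - 3772) = -32199 - 1*23130 = -32199 - 23130 = -55329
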